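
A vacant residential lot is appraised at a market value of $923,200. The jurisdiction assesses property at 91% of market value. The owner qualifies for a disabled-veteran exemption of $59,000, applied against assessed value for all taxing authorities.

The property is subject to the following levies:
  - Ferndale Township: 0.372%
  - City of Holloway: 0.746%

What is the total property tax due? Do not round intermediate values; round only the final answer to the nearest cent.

$8,732.83

Assessed value = $923,200 × 0.91 = $840,112
Taxable value = $840,112 − $59,000 = $781,112
Ferndale Township: $781,112 × 0.00372 = $2,905.73664
City of Holloway: $781,112 × 0.00746 = $5,827.09552
Total = $2,905.73664 + $5,827.09552 = $8,732.83216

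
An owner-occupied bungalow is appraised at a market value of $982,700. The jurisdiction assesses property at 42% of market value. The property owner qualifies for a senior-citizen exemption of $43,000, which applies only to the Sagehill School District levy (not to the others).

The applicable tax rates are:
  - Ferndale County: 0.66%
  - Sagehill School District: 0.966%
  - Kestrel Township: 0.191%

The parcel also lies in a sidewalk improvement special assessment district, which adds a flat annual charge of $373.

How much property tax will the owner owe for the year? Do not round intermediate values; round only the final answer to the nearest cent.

$7,457.00

Assessed value = $982,700 × 0.42 = $412,734
Ferndale County: $412,734 × 0.0066 = $2,724.0444
Sagehill School District: ($412,734 − $43,000) × 0.00966 = $369,734 × 0.00966 = $3,571.63044
Kestrel Township: $412,734 × 0.00191 = $788.32194
Levies subtotal = $7,083.99678
Total = $7,083.99678 + $373 = $7,456.99678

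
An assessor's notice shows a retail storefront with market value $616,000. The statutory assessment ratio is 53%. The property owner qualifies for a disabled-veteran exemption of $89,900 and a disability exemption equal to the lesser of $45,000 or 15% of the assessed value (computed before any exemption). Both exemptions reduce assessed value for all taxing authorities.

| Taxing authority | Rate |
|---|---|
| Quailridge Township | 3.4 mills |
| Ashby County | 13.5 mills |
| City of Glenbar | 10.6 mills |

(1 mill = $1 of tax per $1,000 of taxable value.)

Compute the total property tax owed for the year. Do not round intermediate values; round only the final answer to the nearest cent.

Assessed value = $616,000 × 0.53 = $326,480
Disability exemption = min($45,000, 15% × $326,480) = min($45,000, $48,972) = $45,000 (dollar cap binds)
Taxable value = $326,480 − $89,900 − $45,000 = $191,580
Quailridge Township: $191,580 × 0.0034 = $651.372
Ashby County: $191,580 × 0.0135 = $2,586.33
City of Glenbar: $191,580 × 0.0106 = $2,030.748
Total = $5,268.45

$5,268.45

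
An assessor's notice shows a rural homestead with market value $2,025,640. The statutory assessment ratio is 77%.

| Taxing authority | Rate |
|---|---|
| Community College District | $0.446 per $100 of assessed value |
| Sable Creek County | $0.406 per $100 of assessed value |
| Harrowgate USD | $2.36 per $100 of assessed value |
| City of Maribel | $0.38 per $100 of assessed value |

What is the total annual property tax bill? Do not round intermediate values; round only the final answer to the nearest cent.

$56,025.96

Assessed value = $2,025,640 × 0.77 = $1,559,742.8
Community College District: $1,559,742.8 × 0.00446 = $6,956.452888
Sable Creek County: $1,559,742.8 × 0.00406 = $6,332.555768
Harrowgate USD: $1,559,742.8 × 0.0236 = $36,809.93008
City of Maribel: $1,559,742.8 × 0.0038 = $5,927.02264
Total = $6,956.452888 + $6,332.555768 + $36,809.93008 + $5,927.02264 = $56,025.961376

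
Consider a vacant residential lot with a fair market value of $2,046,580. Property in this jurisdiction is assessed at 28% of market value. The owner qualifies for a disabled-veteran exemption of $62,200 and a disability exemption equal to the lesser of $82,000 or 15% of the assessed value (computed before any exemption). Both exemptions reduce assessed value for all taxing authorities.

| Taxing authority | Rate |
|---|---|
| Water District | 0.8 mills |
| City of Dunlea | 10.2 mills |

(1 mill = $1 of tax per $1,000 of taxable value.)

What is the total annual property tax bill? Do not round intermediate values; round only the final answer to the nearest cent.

Assessed value = $2,046,580 × 0.28 = $573,042.4
Disability exemption = min($82,000, 15% × $573,042.4) = min($82,000, $85,956.36) = $82,000 (dollar cap binds)
Taxable value = $573,042.4 − $62,200 − $82,000 = $428,842.4
Water District: $428,842.4 × 0.0008 = $343.07392
City of Dunlea: $428,842.4 × 0.0102 = $4,374.19248
Total = $4,717.2664

$4,717.27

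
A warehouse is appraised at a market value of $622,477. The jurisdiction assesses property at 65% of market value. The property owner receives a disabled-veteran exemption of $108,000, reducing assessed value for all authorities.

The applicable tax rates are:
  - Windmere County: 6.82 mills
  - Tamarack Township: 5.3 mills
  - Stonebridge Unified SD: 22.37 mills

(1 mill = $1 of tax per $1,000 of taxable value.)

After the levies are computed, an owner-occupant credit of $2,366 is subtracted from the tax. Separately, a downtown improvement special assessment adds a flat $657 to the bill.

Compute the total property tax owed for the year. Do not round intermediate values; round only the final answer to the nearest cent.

$8,521.08

Assessed value = $622,477 × 0.65 = $404,610.05
Taxable value = $404,610.05 − $108,000 = $296,610.05
Windmere County: $296,610.05 × 0.00682 = $2,022.880541
Tamarack Township: $296,610.05 × 0.0053 = $1,572.033265
Stonebridge Unified SD: $296,610.05 × 0.02237 = $6,635.1668185
Levies subtotal = $10,230.0806245
After credit = $10,230.0806245 − $2,366 = $7,864.0806245
Total = $7,864.0806245 + $657 = $8,521.0806245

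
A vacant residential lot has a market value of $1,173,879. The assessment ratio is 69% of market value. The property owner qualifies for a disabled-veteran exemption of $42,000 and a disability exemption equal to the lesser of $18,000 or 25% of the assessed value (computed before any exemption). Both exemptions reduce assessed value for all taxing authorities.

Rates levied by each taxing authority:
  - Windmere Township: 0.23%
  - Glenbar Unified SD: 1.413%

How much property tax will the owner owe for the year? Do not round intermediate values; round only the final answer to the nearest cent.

Assessed value = $1,173,879 × 0.69 = $809,976.51
Disability exemption = min($18,000, 25% × $809,976.51) = min($18,000, $202,494.1275) = $18,000 (dollar cap binds)
Taxable value = $809,976.51 − $42,000 − $18,000 = $749,976.51
Windmere Township: $749,976.51 × 0.0023 = $1,724.945973
Glenbar Unified SD: $749,976.51 × 0.01413 = $10,597.1680863
Total = $12,322.1140593

$12,322.11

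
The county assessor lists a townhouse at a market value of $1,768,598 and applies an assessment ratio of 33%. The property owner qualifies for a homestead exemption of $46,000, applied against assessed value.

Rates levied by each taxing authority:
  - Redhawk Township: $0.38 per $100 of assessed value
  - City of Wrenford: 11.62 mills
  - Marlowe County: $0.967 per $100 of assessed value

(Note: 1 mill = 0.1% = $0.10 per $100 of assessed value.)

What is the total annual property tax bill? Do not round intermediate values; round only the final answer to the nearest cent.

Assessed value = $1,768,598 × 0.33 = $583,637.34
Taxable value = $583,637.34 − $46,000 = $537,637.34
Redhawk Township: $537,637.34 × 0.0038 = $2,043.021892
City of Wrenford: $537,637.34 × 0.01162 = $6,247.3458908
Marlowe County: $537,637.34 × 0.00967 = $5,198.9530778
Total = $13,489.3208606

$13,489.32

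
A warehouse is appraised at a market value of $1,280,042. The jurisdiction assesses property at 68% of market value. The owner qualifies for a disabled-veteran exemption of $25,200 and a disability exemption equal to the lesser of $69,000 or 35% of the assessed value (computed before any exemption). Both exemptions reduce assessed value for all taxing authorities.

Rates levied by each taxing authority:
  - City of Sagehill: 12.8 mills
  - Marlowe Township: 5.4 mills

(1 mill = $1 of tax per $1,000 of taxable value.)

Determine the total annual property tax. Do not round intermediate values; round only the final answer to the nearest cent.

Assessed value = $1,280,042 × 0.68 = $870,428.56
Disability exemption = min($69,000, 35% × $870,428.56) = min($69,000, $304,649.996) = $69,000 (dollar cap binds)
Taxable value = $870,428.56 − $25,200 − $69,000 = $776,228.56
City of Sagehill: $776,228.56 × 0.0128 = $9,935.725568
Marlowe Township: $776,228.56 × 0.0054 = $4,191.634224
Total = $14,127.359792

$14,127.36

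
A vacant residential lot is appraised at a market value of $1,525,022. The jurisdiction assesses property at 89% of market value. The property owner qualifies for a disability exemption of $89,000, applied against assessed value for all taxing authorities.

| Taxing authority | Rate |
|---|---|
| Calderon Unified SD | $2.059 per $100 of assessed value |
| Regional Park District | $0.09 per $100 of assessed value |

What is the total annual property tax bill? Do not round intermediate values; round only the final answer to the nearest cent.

Assessed value = $1,525,022 × 0.89 = $1,357,269.58
Taxable value = $1,357,269.58 − $89,000 = $1,268,269.58
Calderon Unified SD: $1,268,269.58 × 0.02059 = $26,113.6706522
Regional Park District: $1,268,269.58 × 0.0009 = $1,141.442622
Total = $26,113.6706522 + $1,141.442622 = $27,255.1132742

$27,255.11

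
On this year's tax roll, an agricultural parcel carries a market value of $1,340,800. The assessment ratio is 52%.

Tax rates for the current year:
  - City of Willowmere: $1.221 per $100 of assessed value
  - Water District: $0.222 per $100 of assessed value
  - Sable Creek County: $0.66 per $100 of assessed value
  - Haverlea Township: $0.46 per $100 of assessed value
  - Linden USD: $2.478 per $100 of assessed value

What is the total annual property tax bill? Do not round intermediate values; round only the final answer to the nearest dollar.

$35,147

Assessed value = $1,340,800 × 0.52 = $697,216
City of Willowmere: $697,216 × 0.01221 = $8,513.00736
Water District: $697,216 × 0.00222 = $1,547.81952
Sable Creek County: $697,216 × 0.0066 = $4,601.6256
Haverlea Township: $697,216 × 0.0046 = $3,207.1936
Linden USD: $697,216 × 0.02478 = $17,277.01248
Total = $8,513.00736 + $1,547.81952 + $4,601.6256 + $3,207.1936 + $17,277.01248 = $35,146.65856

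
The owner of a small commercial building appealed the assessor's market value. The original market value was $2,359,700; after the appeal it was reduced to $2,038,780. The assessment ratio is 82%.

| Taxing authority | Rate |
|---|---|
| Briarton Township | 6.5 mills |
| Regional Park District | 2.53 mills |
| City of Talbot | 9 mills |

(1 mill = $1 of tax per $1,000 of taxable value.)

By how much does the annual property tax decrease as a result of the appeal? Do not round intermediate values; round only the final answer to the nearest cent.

$4,744.67

Old assessed value = $2,359,700 × 0.82 = $1,934,954
New assessed value = $2,038,780 × 0.82 = $1,671,799.6
Combined rate = 0.0065 + 0.00253 + 0.009 = 0.01803
Old tax = $1,934,954 × 0.01803 = $34,887.22062
New tax = $1,671,799.6 × 0.01803 = $30,142.546788
Reduction = $34,887.22062 − $30,142.546788 = $4,744.673832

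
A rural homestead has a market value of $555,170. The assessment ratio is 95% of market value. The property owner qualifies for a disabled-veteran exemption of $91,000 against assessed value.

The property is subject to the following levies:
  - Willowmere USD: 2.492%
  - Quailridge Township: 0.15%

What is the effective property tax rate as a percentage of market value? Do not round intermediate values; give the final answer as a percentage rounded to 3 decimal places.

2.077%

Assessed value = $555,170 × 0.95 = $527,411.5
Taxable value = $527,411.5 − $91,000 = $436,411.5
Willowmere USD: $436,411.5 × 0.02492 = $10,875.37458
Quailridge Township: $436,411.5 × 0.0015 = $654.61725
Total tax = $11,529.99183
Effective rate = $11,529.99183 ÷ $555,170 = 2.077% of market value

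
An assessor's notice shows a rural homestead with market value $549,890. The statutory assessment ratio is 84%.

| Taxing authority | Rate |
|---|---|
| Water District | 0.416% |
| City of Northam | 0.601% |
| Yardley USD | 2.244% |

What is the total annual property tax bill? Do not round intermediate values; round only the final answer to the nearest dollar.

$15,063

Assessed value = $549,890 × 0.84 = $461,907.6
Water District: $461,907.6 × 0.00416 = $1,921.535616
City of Northam: $461,907.6 × 0.00601 = $2,776.064676
Yardley USD: $461,907.6 × 0.02244 = $10,365.206544
Total = $1,921.535616 + $2,776.064676 + $10,365.206544 = $15,062.806836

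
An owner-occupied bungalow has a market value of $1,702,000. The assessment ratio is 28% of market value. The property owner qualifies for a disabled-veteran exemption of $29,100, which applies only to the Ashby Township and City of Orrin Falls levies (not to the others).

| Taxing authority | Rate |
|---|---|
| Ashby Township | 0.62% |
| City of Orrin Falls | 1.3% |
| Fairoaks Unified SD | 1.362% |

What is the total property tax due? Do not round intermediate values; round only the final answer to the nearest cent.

$15,081.98

Assessed value = $1,702,000 × 0.28 = $476,560
Ashby Township: ($476,560 − $29,100) × 0.0062 = $447,460 × 0.0062 = $2,774.252
City of Orrin Falls: ($476,560 − $29,100) × 0.013 = $447,460 × 0.013 = $5,816.98
Fairoaks Unified SD: $476,560 × 0.01362 = $6,490.7472
Total = $15,081.9792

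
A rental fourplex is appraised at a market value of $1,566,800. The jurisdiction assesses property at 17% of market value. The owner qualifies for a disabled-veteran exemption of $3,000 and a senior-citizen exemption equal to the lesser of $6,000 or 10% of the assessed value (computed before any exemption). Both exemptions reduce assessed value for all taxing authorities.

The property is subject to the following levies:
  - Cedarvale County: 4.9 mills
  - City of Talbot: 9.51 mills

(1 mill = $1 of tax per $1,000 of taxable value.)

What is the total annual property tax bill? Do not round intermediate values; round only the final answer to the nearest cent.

$3,708.50

Assessed value = $1,566,800 × 0.17 = $266,356
Senior-citizen exemption = min($6,000, 10% × $266,356) = min($6,000, $26,635.6) = $6,000 (dollar cap binds)
Taxable value = $266,356 − $3,000 − $6,000 = $257,356
Cedarvale County: $257,356 × 0.0049 = $1,261.0444
City of Talbot: $257,356 × 0.00951 = $2,447.45556
Total = $3,708.49996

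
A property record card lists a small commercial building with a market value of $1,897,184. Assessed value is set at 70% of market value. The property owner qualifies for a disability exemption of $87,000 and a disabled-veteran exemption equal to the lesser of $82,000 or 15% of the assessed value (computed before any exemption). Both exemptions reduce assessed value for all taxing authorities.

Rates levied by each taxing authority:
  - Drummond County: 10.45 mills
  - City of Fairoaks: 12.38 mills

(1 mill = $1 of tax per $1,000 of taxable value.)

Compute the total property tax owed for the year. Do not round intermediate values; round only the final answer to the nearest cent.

Assessed value = $1,897,184 × 0.7 = $1,328,028.8
Disabled-veteran exemption = min($82,000, 15% × $1,328,028.8) = min($82,000, $199,204.32) = $82,000 (dollar cap binds)
Taxable value = $1,328,028.8 − $87,000 − $82,000 = $1,159,028.8
Drummond County: $1,159,028.8 × 0.01045 = $12,111.85096
City of Fairoaks: $1,159,028.8 × 0.01238 = $14,348.776544
Total = $26,460.627504

$26,460.63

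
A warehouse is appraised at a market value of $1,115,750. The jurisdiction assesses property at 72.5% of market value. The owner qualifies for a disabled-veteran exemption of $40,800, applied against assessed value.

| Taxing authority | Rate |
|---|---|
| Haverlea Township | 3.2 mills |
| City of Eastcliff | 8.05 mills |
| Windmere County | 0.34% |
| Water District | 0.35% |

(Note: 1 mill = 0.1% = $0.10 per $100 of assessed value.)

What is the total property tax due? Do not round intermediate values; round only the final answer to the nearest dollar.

Assessed value = $1,115,750 × 0.725 = $808,918.75
Taxable value = $808,918.75 − $40,800 = $768,118.75
Haverlea Township: $768,118.75 × 0.0032 = $2,457.98
City of Eastcliff: $768,118.75 × 0.00805 = $6,183.3559375
Windmere County: $768,118.75 × 0.0034 = $2,611.60375
Water District: $768,118.75 × 0.0035 = $2,688.415625
Total = $13,941.3553125

$13,941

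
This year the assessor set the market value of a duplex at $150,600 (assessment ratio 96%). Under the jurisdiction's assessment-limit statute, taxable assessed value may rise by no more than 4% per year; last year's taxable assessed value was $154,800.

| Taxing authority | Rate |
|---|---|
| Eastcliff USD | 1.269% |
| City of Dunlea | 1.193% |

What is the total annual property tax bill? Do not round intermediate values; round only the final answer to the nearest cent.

$3,559.46

Uncapped assessed value = $150,600 × 0.96 = $144,576
Cap limit = $154,800 × 1.04 = $160,992
Taxable assessed value = min($144,576, $160,992) = $144,576 (cap does not bind)
Eastcliff USD: $144,576 × 0.01269 = $1,834.66944
City of Dunlea: $144,576 × 0.01193 = $1,724.79168
Total = $3,559.46112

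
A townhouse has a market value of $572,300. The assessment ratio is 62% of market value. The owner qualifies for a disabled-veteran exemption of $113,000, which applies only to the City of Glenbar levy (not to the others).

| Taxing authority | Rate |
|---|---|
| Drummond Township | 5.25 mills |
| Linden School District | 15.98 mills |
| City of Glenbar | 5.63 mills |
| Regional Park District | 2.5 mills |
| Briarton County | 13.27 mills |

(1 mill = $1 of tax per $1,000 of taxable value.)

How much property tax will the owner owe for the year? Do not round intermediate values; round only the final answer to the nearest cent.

Assessed value = $572,300 × 0.62 = $354,826
Drummond Township: $354,826 × 0.00525 = $1,862.8365
Linden School District: $354,826 × 0.01598 = $5,670.11948
City of Glenbar: ($354,826 − $113,000) × 0.00563 = $241,826 × 0.00563 = $1,361.48038
Regional Park District: $354,826 × 0.0025 = $887.065
Briarton County: $354,826 × 0.01327 = $4,708.54102
Total = $14,490.04238

$14,490.04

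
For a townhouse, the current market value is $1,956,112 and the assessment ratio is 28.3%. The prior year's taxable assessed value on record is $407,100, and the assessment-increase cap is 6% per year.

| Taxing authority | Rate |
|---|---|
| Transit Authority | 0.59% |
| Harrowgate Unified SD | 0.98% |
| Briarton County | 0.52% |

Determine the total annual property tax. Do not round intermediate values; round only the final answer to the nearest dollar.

Uncapped assessed value = $1,956,112 × 0.283 = $553,579.696
Cap limit = $407,100 × 1.06 = $431,526
Taxable assessed value = min($553,579.696, $431,526) = $431,526 (cap binds)
Transit Authority: $431,526 × 0.0059 = $2,546.0034
Harrowgate Unified SD: $431,526 × 0.0098 = $4,228.9548
Briarton County: $431,526 × 0.0052 = $2,243.9352
Total = $9,018.8934

$9,019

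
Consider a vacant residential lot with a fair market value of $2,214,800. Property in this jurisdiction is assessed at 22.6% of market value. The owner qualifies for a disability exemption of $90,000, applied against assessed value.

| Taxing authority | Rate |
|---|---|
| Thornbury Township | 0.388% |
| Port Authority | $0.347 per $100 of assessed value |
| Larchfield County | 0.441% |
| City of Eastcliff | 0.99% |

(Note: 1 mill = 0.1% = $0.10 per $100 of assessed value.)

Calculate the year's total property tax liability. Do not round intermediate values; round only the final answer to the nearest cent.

$8,892.40

Assessed value = $2,214,800 × 0.226 = $500,544.8
Taxable value = $500,544.8 − $90,000 = $410,544.8
Thornbury Township: $410,544.8 × 0.00388 = $1,592.913824
Port Authority: $410,544.8 × 0.00347 = $1,424.590456
Larchfield County: $410,544.8 × 0.00441 = $1,810.502568
City of Eastcliff: $410,544.8 × 0.0099 = $4,064.39352
Total = $8,892.400368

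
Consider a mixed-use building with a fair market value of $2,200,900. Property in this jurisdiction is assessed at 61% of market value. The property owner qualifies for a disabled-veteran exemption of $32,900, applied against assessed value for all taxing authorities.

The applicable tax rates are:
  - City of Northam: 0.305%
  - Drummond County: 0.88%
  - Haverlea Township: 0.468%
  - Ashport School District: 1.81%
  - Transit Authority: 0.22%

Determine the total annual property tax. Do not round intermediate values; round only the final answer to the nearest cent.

$48,234.37

Assessed value = $2,200,900 × 0.61 = $1,342,549
Taxable value = $1,342,549 − $32,900 = $1,309,649
City of Northam: $1,309,649 × 0.00305 = $3,994.42945
Drummond County: $1,309,649 × 0.0088 = $11,524.9112
Haverlea Township: $1,309,649 × 0.00468 = $6,129.15732
Ashport School District: $1,309,649 × 0.0181 = $23,704.6469
Transit Authority: $1,309,649 × 0.0022 = $2,881.2278
Total = $3,994.42945 + $11,524.9112 + $6,129.15732 + $23,704.6469 + $2,881.2278 = $48,234.37267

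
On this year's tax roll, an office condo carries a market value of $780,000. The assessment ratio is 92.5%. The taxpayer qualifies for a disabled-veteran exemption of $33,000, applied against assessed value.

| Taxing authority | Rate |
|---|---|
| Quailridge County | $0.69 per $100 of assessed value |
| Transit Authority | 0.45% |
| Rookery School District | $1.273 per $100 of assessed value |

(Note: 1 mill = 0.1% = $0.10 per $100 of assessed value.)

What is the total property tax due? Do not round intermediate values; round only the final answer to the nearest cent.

Assessed value = $780,000 × 0.925 = $721,500
Taxable value = $721,500 − $33,000 = $688,500
Quailridge County: $688,500 × 0.0069 = $4,750.65
Transit Authority: $688,500 × 0.0045 = $3,098.25
Rookery School District: $688,500 × 0.01273 = $8,764.605
Total = $16,613.505

$16,613.51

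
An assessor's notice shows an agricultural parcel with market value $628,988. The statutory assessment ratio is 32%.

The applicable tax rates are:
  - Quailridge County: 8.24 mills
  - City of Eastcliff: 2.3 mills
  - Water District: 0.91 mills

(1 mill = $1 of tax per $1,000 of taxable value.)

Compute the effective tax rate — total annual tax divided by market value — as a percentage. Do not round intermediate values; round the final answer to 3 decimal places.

Assessed value = $628,988 × 0.32 = $201,276.16
Quailridge County: $201,276.16 × 0.00824 = $1,658.5155584
City of Eastcliff: $201,276.16 × 0.0023 = $462.935168
Water District: $201,276.16 × 0.00091 = $183.1613056
Total tax = $2,304.612032
Effective rate = $2,304.612032 ÷ $628,988 = 0.366% of market value

0.366%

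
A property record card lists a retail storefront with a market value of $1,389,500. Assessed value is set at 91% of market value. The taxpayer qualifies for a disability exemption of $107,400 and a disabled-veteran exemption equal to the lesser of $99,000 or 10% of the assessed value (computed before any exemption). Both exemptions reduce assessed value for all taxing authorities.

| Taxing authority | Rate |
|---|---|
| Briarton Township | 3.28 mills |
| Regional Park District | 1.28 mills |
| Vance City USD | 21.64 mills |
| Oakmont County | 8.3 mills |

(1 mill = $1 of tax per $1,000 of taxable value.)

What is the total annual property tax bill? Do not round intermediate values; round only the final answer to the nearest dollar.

$36,503

Assessed value = $1,389,500 × 0.91 = $1,264,445
Disabled-veteran exemption = min($99,000, 10% × $1,264,445) = min($99,000, $126,444.5) = $99,000 (dollar cap binds)
Taxable value = $1,264,445 − $107,400 − $99,000 = $1,058,045
Briarton Township: $1,058,045 × 0.00328 = $3,470.3876
Regional Park District: $1,058,045 × 0.00128 = $1,354.2976
Vance City USD: $1,058,045 × 0.02164 = $22,896.0938
Oakmont County: $1,058,045 × 0.0083 = $8,781.7735
Total = $36,502.5525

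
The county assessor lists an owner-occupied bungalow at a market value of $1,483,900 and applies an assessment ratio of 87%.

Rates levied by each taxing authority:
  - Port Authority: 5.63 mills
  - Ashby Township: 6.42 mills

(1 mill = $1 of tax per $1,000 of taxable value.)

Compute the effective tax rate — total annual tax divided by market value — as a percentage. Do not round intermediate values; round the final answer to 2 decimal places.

Assessed value = $1,483,900 × 0.87 = $1,290,993
Port Authority: $1,290,993 × 0.00563 = $7,268.29059
Ashby Township: $1,290,993 × 0.00642 = $8,288.17506
Total tax = $15,556.46565
Effective rate = $15,556.46565 ÷ $1,483,900 = 1.05% of market value

1.05%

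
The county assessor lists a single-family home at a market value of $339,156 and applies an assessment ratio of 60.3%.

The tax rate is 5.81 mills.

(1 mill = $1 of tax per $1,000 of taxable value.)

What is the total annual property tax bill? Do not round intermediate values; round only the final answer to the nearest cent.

Assessed value = $339,156 × 0.603 = $204,511.068
Tax = $204,511.068 × 0.00581 = $1,188.20930508

$1,188.21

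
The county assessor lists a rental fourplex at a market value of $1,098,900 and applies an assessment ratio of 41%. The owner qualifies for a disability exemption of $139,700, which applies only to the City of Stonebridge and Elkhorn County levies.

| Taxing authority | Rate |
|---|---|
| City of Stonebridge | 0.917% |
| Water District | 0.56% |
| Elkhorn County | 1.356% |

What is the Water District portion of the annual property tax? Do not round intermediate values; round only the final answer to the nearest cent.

$2,523.07

Assessed value = $1,098,900 × 0.41 = $450,549
Water District taxable value = $450,549 (exemption does not apply)
Water District levy = $450,549 × 0.0056 = $2,523.0744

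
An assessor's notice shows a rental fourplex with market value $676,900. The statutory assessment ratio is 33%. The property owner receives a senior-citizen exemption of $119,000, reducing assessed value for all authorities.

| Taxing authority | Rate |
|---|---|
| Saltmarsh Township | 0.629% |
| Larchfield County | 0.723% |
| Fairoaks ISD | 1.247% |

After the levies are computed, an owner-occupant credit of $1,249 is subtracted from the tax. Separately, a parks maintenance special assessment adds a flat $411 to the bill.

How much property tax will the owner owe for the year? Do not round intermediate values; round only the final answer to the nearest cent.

Assessed value = $676,900 × 0.33 = $223,377
Taxable value = $223,377 − $119,000 = $104,377
Saltmarsh Township: $104,377 × 0.00629 = $656.53133
Larchfield County: $104,377 × 0.00723 = $754.64571
Fairoaks ISD: $104,377 × 0.01247 = $1,301.58119
Levies subtotal = $2,712.75823
After credit = $2,712.75823 − $1,249 = $1,463.75823
Total = $1,463.75823 + $411 = $1,874.75823

$1,874.76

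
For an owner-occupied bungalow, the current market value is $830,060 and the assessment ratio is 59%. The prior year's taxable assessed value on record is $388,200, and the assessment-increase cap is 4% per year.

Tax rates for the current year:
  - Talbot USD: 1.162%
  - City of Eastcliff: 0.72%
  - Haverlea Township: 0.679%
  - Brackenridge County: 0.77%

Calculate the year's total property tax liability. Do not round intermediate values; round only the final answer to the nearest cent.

Uncapped assessed value = $830,060 × 0.59 = $489,735.4
Cap limit = $388,200 × 1.04 = $403,728
Taxable assessed value = min($489,735.4, $403,728) = $403,728 (cap binds)
Talbot USD: $403,728 × 0.01162 = $4,691.31936
City of Eastcliff: $403,728 × 0.0072 = $2,906.8416
Haverlea Township: $403,728 × 0.00679 = $2,741.31312
Brackenridge County: $403,728 × 0.0077 = $3,108.7056
Total = $13,448.17968

$13,448.18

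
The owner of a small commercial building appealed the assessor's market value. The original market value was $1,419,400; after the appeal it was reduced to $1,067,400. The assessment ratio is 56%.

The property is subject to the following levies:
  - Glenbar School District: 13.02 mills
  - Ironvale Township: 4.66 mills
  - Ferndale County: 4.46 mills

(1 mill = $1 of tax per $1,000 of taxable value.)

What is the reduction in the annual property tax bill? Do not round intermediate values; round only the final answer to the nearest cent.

$4,364.24

Old assessed value = $1,419,400 × 0.56 = $794,864
New assessed value = $1,067,400 × 0.56 = $597,744
Combined rate = 0.01302 + 0.00466 + 0.00446 = 0.02214
Old tax = $794,864 × 0.02214 = $17,598.28896
New tax = $597,744 × 0.02214 = $13,234.05216
Reduction = $17,598.28896 − $13,234.05216 = $4,364.2368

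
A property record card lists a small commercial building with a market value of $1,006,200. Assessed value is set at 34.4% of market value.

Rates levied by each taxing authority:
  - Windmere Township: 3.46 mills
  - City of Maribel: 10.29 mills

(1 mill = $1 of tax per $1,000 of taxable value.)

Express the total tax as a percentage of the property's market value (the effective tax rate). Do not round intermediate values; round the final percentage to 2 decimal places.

Assessed value = $1,006,200 × 0.344 = $346,132.8
Windmere Township: $346,132.8 × 0.00346 = $1,197.619488
City of Maribel: $346,132.8 × 0.01029 = $3,561.706512
Total tax = $4,759.326
Effective rate = $4,759.326 ÷ $1,006,200 = 0.47% of market value

0.47%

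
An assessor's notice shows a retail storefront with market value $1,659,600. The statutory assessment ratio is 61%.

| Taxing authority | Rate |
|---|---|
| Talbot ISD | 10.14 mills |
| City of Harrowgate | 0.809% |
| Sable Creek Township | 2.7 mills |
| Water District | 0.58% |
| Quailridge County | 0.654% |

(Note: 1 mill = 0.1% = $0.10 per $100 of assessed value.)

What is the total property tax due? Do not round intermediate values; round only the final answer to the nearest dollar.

Assessed value = $1,659,600 × 0.61 = $1,012,356
Talbot ISD: $1,012,356 × 0.01014 = $10,265.28984
City of Harrowgate: $1,012,356 × 0.00809 = $8,189.96004
Sable Creek Township: $1,012,356 × 0.0027 = $2,733.3612
Water District: $1,012,356 × 0.0058 = $5,871.6648
Quailridge County: $1,012,356 × 0.00654 = $6,620.80824
Total = $33,681.08412

$33,681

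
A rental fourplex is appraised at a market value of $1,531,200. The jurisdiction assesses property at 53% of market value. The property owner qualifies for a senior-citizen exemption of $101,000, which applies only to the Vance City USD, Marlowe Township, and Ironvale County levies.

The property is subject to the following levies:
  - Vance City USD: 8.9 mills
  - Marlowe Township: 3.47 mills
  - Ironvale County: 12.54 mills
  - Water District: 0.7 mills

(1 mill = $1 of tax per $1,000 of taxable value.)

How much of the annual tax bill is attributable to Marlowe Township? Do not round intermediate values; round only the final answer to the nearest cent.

$2,465.56

Assessed value = $1,531,200 × 0.53 = $811,536
Marlowe Township taxable value = $811,536 − $101,000 = $710,536
Marlowe Township levy = $710,536 × 0.00347 = $2,465.55992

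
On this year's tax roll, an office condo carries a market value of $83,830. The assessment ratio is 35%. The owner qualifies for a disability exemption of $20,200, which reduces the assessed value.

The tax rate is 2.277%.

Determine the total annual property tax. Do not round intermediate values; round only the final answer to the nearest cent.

Assessed value = $83,830 × 0.35 = $29,340.5
Taxable value = $29,340.5 − $20,200 = $9,140.5
Tax = $9,140.5 × 0.02277 = $208.129185

$208.13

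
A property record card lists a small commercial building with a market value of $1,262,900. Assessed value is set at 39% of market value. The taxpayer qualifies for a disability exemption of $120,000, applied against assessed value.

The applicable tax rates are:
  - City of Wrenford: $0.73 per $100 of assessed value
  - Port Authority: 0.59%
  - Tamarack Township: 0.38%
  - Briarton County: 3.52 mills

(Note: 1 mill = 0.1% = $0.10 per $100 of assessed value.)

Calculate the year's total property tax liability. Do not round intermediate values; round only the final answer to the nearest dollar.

$7,644

Assessed value = $1,262,900 × 0.39 = $492,531
Taxable value = $492,531 − $120,000 = $372,531
City of Wrenford: $372,531 × 0.0073 = $2,719.4763
Port Authority: $372,531 × 0.0059 = $2,197.9329
Tamarack Township: $372,531 × 0.0038 = $1,415.6178
Briarton County: $372,531 × 0.00352 = $1,311.30912
Total = $7,644.33612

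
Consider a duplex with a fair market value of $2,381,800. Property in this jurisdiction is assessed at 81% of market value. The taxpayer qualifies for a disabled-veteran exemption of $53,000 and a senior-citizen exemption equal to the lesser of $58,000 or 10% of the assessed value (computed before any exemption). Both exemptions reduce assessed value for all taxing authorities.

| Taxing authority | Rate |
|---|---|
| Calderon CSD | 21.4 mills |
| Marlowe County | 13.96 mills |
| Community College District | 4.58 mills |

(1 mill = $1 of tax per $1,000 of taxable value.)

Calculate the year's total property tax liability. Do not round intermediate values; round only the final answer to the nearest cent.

Assessed value = $2,381,800 × 0.81 = $1,929,258
Senior-citizen exemption = min($58,000, 10% × $1,929,258) = min($58,000, $192,925.8) = $58,000 (dollar cap binds)
Taxable value = $1,929,258 − $53,000 − $58,000 = $1,818,258
Calderon CSD: $1,818,258 × 0.0214 = $38,910.7212
Marlowe County: $1,818,258 × 0.01396 = $25,382.88168
Community College District: $1,818,258 × 0.00458 = $8,327.62164
Total = $72,621.22452

$72,621.22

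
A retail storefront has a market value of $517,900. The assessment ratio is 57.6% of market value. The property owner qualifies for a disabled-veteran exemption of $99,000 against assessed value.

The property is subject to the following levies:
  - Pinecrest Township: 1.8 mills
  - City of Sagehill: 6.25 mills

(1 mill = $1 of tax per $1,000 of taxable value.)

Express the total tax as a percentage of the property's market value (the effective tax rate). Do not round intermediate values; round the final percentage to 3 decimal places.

Assessed value = $517,900 × 0.576 = $298,310.4
Taxable value = $298,310.4 − $99,000 = $199,310.4
Pinecrest Township: $199,310.4 × 0.0018 = $358.75872
City of Sagehill: $199,310.4 × 0.00625 = $1,245.69
Total tax = $1,604.44872
Effective rate = $1,604.44872 ÷ $517,900 = 0.310% of market value

0.310%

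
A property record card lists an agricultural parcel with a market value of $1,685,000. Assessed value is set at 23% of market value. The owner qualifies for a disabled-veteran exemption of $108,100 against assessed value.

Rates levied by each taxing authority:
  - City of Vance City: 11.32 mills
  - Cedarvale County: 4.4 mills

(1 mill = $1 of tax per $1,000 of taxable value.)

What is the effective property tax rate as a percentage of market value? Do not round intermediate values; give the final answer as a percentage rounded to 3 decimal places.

Assessed value = $1,685,000 × 0.23 = $387,550
Taxable value = $387,550 − $108,100 = $279,450
City of Vance City: $279,450 × 0.01132 = $3,163.374
Cedarvale County: $279,450 × 0.0044 = $1,229.58
Total tax = $4,392.954
Effective rate = $4,392.954 ÷ $1,685,000 = 0.261% of market value

0.261%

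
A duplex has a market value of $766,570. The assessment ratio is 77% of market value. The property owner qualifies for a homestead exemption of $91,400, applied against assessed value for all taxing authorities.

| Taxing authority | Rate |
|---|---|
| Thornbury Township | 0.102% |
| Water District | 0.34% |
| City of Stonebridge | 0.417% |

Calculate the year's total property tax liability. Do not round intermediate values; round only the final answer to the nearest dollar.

Assessed value = $766,570 × 0.77 = $590,258.9
Taxable value = $590,258.9 − $91,400 = $498,858.9
Thornbury Township: $498,858.9 × 0.00102 = $508.836078
Water District: $498,858.9 × 0.0034 = $1,696.12026
City of Stonebridge: $498,858.9 × 0.00417 = $2,080.241613
Total = $508.836078 + $1,696.12026 + $2,080.241613 = $4,285.197951

$4,285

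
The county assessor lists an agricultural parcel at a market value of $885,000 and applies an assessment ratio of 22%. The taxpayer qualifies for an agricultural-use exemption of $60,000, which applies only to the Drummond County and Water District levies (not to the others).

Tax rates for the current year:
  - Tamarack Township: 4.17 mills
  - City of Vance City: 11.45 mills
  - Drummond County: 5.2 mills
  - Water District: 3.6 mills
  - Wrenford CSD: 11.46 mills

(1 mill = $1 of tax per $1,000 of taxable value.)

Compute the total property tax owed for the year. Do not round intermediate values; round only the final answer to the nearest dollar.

Assessed value = $885,000 × 0.22 = $194,700
Tamarack Township: $194,700 × 0.00417 = $811.899
City of Vance City: $194,700 × 0.01145 = $2,229.315
Drummond County: ($194,700 − $60,000) × 0.0052 = $134,700 × 0.0052 = $700.44
Water District: ($194,700 − $60,000) × 0.0036 = $134,700 × 0.0036 = $484.92
Wrenford CSD: $194,700 × 0.01146 = $2,231.262
Total = $6,457.836

$6,458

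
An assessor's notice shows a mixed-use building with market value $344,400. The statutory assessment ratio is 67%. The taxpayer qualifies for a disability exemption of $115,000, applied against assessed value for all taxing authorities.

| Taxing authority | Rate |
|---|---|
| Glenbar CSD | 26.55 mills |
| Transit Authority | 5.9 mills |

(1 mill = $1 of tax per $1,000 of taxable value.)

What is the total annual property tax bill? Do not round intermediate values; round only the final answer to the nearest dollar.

Assessed value = $344,400 × 0.67 = $230,748
Taxable value = $230,748 − $115,000 = $115,748
Glenbar CSD: $115,748 × 0.02655 = $3,073.1094
Transit Authority: $115,748 × 0.0059 = $682.9132
Total = $3,073.1094 + $682.9132 = $3,756.0226

$3,756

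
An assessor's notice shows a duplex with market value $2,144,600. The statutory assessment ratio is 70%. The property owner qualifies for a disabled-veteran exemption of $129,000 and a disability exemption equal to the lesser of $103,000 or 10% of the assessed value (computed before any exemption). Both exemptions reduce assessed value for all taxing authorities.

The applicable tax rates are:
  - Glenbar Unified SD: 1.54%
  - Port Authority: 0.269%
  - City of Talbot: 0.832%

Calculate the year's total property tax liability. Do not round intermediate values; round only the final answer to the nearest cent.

Assessed value = $2,144,600 × 0.7 = $1,501,220
Disability exemption = min($103,000, 10% × $1,501,220) = min($103,000, $150,122) = $103,000 (dollar cap binds)
Taxable value = $1,501,220 − $129,000 − $103,000 = $1,269,220
Glenbar Unified SD: $1,269,220 × 0.0154 = $19,545.988
Port Authority: $1,269,220 × 0.00269 = $3,414.2018
City of Talbot: $1,269,220 × 0.00832 = $10,559.9104
Total = $33,520.1002

$33,520.10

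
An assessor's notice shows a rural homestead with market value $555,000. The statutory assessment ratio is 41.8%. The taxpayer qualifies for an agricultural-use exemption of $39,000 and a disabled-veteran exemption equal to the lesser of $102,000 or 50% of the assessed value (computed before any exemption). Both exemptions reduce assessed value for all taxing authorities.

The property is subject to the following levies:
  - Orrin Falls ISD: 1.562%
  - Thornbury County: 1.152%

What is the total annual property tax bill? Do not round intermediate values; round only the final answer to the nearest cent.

$2,469.47

Assessed value = $555,000 × 0.418 = $231,990
Disabled-veteran exemption = min($102,000, 50% × $231,990) = min($102,000, $115,995) = $102,000 (dollar cap binds)
Taxable value = $231,990 − $39,000 − $102,000 = $90,990
Orrin Falls ISD: $90,990 × 0.01562 = $1,421.2638
Thornbury County: $90,990 × 0.01152 = $1,048.2048
Total = $2,469.4686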